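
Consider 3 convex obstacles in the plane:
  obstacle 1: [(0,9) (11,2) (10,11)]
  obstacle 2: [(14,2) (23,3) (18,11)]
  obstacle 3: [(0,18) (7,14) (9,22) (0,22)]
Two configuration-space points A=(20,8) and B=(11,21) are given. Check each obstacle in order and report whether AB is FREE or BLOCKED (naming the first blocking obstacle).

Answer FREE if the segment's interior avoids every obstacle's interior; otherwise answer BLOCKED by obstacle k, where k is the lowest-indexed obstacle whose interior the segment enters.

Obstacle 1 [(0,9) (11,2) (10,11)]:
  edge (0,9)–(11,2): clear
  edge (11,2)–(10,11): clear
  edge (10,11)–(0,9): clear
  midpoint (31/2,29/2) outside
  → clear
Obstacle 2 [(14,2) (23,3) (18,11)]:
  edge (14,2)–(23,3): clear
  edge (23,3)–(18,11): crosses AB
  edge (18,11)–(14,2): crosses AB
  → BLOCKED
Obstacle 3 [(0,18) (7,14) (9,22) (0,22)]:
  edge (0,18)–(7,14): clear
  edge (7,14)–(9,22): clear
  edge (9,22)–(0,22): clear
  edge (0,22)–(0,18): clear
  midpoint (31/2,29/2) outside
  → clear

BLOCKED by obstacle 2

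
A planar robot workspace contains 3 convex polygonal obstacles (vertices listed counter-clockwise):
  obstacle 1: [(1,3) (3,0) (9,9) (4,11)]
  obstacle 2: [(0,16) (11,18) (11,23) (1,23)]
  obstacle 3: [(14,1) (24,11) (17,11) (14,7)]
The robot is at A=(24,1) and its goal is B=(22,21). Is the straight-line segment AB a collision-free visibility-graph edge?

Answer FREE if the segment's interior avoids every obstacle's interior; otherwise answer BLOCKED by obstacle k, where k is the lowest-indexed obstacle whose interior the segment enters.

BLOCKED by obstacle 3

Obstacle 1 [(1,3) (3,0) (9,9) (4,11)]:
  edge (1,3)–(3,0): clear
  edge (3,0)–(9,9): clear
  edge (9,9)–(4,11): clear
  edge (4,11)–(1,3): clear
  midpoint (23,11) outside
  → clear
Obstacle 2 [(0,16) (11,18) (11,23) (1,23)]:
  edge (0,16)–(11,18): clear
  edge (11,18)–(11,23): clear
  edge (11,23)–(1,23): clear
  edge (1,23)–(0,16): clear
  midpoint (23,11) outside
  → clear
Obstacle 3 [(14,1) (24,11) (17,11) (14,7)]:
  edge (14,1)–(24,11): crosses AB
  edge (24,11)–(17,11): crosses AB
  edge (17,11)–(14,7): clear
  edge (14,7)–(14,1): clear
  → BLOCKED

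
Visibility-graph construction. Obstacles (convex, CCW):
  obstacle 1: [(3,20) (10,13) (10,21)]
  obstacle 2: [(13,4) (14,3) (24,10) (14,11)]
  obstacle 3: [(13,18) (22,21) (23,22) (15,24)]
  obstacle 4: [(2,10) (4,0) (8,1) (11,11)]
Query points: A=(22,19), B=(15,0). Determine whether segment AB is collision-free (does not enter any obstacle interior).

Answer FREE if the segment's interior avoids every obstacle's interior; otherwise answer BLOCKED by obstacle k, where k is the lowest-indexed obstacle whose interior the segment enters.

BLOCKED by obstacle 2

Obstacle 1 [(3,20) (10,13) (10,21)]:
  edge (3,20)–(10,13): clear
  edge (10,13)–(10,21): clear
  edge (10,21)–(3,20): clear
  midpoint (37/2,19/2) outside
  → clear
Obstacle 2 [(13,4) (14,3) (24,10) (14,11)]:
  edge (13,4)–(14,3): clear
  edge (14,3)–(24,10): crosses AB
  edge (24,10)–(14,11): crosses AB
  edge (14,11)–(13,4): clear
  → BLOCKED
Obstacle 3 [(13,18) (22,21) (23,22) (15,24)]:
  edge (13,18)–(22,21): clear
  edge (22,21)–(23,22): clear
  edge (23,22)–(15,24): clear
  edge (15,24)–(13,18): clear
  midpoint (37/2,19/2) outside
  → clear
Obstacle 4 [(2,10) (4,0) (8,1) (11,11)]:
  edge (2,10)–(4,0): clear
  edge (4,0)–(8,1): clear
  edge (8,1)–(11,11): clear
  edge (11,11)–(2,10): clear
  midpoint (37/2,19/2) outside
  → clear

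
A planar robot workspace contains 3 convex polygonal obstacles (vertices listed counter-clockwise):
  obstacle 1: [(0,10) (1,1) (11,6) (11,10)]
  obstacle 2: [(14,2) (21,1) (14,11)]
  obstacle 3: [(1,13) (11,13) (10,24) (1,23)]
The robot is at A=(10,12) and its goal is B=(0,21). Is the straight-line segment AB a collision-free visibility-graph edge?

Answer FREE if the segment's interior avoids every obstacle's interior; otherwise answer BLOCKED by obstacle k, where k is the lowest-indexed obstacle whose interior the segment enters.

Obstacle 1 [(0,10) (1,1) (11,6) (11,10)]:
  edge (0,10)–(1,1): clear
  edge (1,1)–(11,6): clear
  edge (11,6)–(11,10): clear
  edge (11,10)–(0,10): clear
  midpoint (5,33/2) outside
  → clear
Obstacle 2 [(14,2) (21,1) (14,11)]:
  edge (14,2)–(21,1): clear
  edge (21,1)–(14,11): clear
  edge (14,11)–(14,2): clear
  midpoint (5,33/2) outside
  → clear
Obstacle 3 [(1,13) (11,13) (10,24) (1,23)]:
  edge (1,13)–(11,13): crosses AB
  edge (11,13)–(10,24): clear
  edge (10,24)–(1,23): clear
  edge (1,23)–(1,13): crosses AB
  → BLOCKED

BLOCKED by obstacle 3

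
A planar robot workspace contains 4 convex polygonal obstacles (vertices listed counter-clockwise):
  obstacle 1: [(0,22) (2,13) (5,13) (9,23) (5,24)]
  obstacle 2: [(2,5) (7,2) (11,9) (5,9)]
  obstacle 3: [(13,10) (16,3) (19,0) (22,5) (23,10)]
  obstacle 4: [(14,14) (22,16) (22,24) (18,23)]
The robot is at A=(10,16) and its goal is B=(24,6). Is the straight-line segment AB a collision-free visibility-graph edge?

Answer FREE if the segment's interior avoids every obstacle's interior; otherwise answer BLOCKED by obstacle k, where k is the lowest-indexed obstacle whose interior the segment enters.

Obstacle 1 [(0,22) (2,13) (5,13) (9,23) (5,24)]:
  edge (0,22)–(2,13): clear
  edge (2,13)–(5,13): clear
  edge (5,13)–(9,23): clear
  edge (9,23)–(5,24): clear
  edge (5,24)–(0,22): clear
  midpoint (17,11) outside
  → clear
Obstacle 2 [(2,5) (7,2) (11,9) (5,9)]:
  edge (2,5)–(7,2): clear
  edge (7,2)–(11,9): clear
  edge (11,9)–(5,9): clear
  edge (5,9)–(2,5): clear
  midpoint (17,11) outside
  → clear
Obstacle 3 [(13,10) (16,3) (19,0) (22,5) (23,10)]:
  edge (13,10)–(16,3): clear
  edge (16,3)–(19,0): clear
  edge (19,0)–(22,5): clear
  edge (22,5)–(23,10): crosses AB
  edge (23,10)–(13,10): crosses AB
  → BLOCKED
Obstacle 4 [(14,14) (22,16) (22,24) (18,23)]:
  edge (14,14)–(22,16): clear
  edge (22,16)–(22,24): clear
  edge (22,24)–(18,23): clear
  edge (18,23)–(14,14): clear
  midpoint (17,11) outside
  → clear

BLOCKED by obstacle 3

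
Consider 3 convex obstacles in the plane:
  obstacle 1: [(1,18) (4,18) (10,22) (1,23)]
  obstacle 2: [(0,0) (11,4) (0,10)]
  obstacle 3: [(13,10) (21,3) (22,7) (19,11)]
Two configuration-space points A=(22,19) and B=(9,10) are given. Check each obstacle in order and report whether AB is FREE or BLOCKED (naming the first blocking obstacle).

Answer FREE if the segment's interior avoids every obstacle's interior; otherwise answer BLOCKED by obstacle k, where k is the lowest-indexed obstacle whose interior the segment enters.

Obstacle 1 [(1,18) (4,18) (10,22) (1,23)]:
  edge (1,18)–(4,18): clear
  edge (4,18)–(10,22): clear
  edge (10,22)–(1,23): clear
  edge (1,23)–(1,18): clear
  midpoint (31/2,29/2) outside
  → clear
Obstacle 2 [(0,0) (11,4) (0,10)]:
  edge (0,0)–(11,4): clear
  edge (11,4)–(0,10): clear
  edge (0,10)–(0,0): clear
  midpoint (31/2,29/2) outside
  → clear
Obstacle 3 [(13,10) (21,3) (22,7) (19,11)]:
  edge (13,10)–(21,3): clear
  edge (21,3)–(22,7): clear
  edge (22,7)–(19,11): clear
  edge (19,11)–(13,10): clear
  midpoint (31/2,29/2) outside
  → clear

FREE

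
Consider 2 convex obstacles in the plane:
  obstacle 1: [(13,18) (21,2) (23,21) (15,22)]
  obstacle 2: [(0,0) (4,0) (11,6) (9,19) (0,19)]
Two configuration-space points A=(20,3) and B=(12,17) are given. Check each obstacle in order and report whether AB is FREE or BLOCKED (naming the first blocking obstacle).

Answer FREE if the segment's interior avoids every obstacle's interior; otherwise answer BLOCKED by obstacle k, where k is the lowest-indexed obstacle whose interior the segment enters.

Obstacle 1 [(13,18) (21,2) (23,21) (15,22)]:
  edge (13,18)–(21,2): clear
  edge (21,2)–(23,21): clear
  edge (23,21)–(15,22): clear
  edge (15,22)–(13,18): clear
  midpoint (16,10) outside
  → clear
Obstacle 2 [(0,0) (4,0) (11,6) (9,19) (0,19)]:
  edge (0,0)–(4,0): clear
  edge (4,0)–(11,6): clear
  edge (11,6)–(9,19): clear
  edge (9,19)–(0,19): clear
  edge (0,19)–(0,0): clear
  midpoint (16,10) outside
  → clear

FREE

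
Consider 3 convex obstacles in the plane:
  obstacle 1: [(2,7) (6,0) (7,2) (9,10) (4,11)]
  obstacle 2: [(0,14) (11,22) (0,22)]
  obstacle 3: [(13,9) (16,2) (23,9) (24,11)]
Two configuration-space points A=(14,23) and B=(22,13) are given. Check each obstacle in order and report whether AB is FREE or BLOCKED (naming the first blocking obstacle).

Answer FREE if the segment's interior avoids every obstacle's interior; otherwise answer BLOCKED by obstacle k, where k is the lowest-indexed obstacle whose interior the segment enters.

Obstacle 1 [(2,7) (6,0) (7,2) (9,10) (4,11)]:
  edge (2,7)–(6,0): clear
  edge (6,0)–(7,2): clear
  edge (7,2)–(9,10): clear
  edge (9,10)–(4,11): clear
  edge (4,11)–(2,7): clear
  midpoint (18,18) outside
  → clear
Obstacle 2 [(0,14) (11,22) (0,22)]:
  edge (0,14)–(11,22): clear
  edge (11,22)–(0,22): clear
  edge (0,22)–(0,14): clear
  midpoint (18,18) outside
  → clear
Obstacle 3 [(13,9) (16,2) (23,9) (24,11)]:
  edge (13,9)–(16,2): clear
  edge (16,2)–(23,9): clear
  edge (23,9)–(24,11): clear
  edge (24,11)–(13,9): clear
  midpoint (18,18) outside
  → clear

FREE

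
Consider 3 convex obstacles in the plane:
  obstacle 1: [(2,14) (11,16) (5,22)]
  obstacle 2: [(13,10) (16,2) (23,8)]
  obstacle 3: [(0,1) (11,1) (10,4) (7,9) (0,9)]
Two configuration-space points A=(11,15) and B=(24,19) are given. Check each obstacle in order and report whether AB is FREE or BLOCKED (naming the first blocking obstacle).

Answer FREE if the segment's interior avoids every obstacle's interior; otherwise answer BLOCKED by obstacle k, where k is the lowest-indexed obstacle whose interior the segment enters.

Obstacle 1 [(2,14) (11,16) (5,22)]:
  edge (2,14)–(11,16): clear
  edge (11,16)–(5,22): clear
  edge (5,22)–(2,14): clear
  midpoint (35/2,17) outside
  → clear
Obstacle 2 [(13,10) (16,2) (23,8)]:
  edge (13,10)–(16,2): clear
  edge (16,2)–(23,8): clear
  edge (23,8)–(13,10): clear
  midpoint (35/2,17) outside
  → clear
Obstacle 3 [(0,1) (11,1) (10,4) (7,9) (0,9)]:
  edge (0,1)–(11,1): clear
  edge (11,1)–(10,4): clear
  edge (10,4)–(7,9): clear
  edge (7,9)–(0,9): clear
  edge (0,9)–(0,1): clear
  midpoint (35/2,17) outside
  → clear

FREE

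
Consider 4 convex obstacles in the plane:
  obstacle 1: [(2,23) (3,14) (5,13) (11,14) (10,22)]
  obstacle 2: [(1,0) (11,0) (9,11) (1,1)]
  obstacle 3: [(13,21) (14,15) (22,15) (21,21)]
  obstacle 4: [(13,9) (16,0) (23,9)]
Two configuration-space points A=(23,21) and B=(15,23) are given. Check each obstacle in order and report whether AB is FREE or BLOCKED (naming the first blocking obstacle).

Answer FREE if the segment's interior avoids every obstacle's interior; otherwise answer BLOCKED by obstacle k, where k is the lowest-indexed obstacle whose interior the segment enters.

Obstacle 1 [(2,23) (3,14) (5,13) (11,14) (10,22)]:
  edge (2,23)–(3,14): clear
  edge (3,14)–(5,13): clear
  edge (5,13)–(11,14): clear
  edge (11,14)–(10,22): clear
  edge (10,22)–(2,23): clear
  midpoint (19,22) outside
  → clear
Obstacle 2 [(1,0) (11,0) (9,11) (1,1)]:
  edge (1,0)–(11,0): clear
  edge (11,0)–(9,11): clear
  edge (9,11)–(1,1): clear
  edge (1,1)–(1,0): clear
  midpoint (19,22) outside
  → clear
Obstacle 3 [(13,21) (14,15) (22,15) (21,21)]:
  edge (13,21)–(14,15): clear
  edge (14,15)–(22,15): clear
  edge (22,15)–(21,21): clear
  edge (21,21)–(13,21): clear
  midpoint (19,22) outside
  → clear
Obstacle 4 [(13,9) (16,0) (23,9)]:
  edge (13,9)–(16,0): clear
  edge (16,0)–(23,9): clear
  edge (23,9)–(13,9): clear
  midpoint (19,22) outside
  → clear

FREE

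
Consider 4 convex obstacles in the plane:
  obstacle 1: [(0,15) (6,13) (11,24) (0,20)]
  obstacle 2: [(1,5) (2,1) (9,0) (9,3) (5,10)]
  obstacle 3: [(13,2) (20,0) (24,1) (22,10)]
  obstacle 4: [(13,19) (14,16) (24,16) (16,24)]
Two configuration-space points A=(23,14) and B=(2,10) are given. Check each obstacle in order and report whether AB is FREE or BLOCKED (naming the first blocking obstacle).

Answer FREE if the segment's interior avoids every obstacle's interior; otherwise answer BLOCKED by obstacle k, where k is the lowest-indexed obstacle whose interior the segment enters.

Obstacle 1 [(0,15) (6,13) (11,24) (0,20)]:
  edge (0,15)–(6,13): clear
  edge (6,13)–(11,24): clear
  edge (11,24)–(0,20): clear
  edge (0,20)–(0,15): clear
  midpoint (25/2,12) outside
  → clear
Obstacle 2 [(1,5) (2,1) (9,0) (9,3) (5,10)]:
  edge (1,5)–(2,1): clear
  edge (2,1)–(9,0): clear
  edge (9,0)–(9,3): clear
  edge (9,3)–(5,10): clear
  edge (5,10)–(1,5): clear
  midpoint (25/2,12) outside
  → clear
Obstacle 3 [(13,2) (20,0) (24,1) (22,10)]:
  edge (13,2)–(20,0): clear
  edge (20,0)–(24,1): clear
  edge (24,1)–(22,10): clear
  edge (22,10)–(13,2): clear
  midpoint (25/2,12) outside
  → clear
Obstacle 4 [(13,19) (14,16) (24,16) (16,24)]:
  edge (13,19)–(14,16): clear
  edge (14,16)–(24,16): clear
  edge (24,16)–(16,24): clear
  edge (16,24)–(13,19): clear
  midpoint (25/2,12) outside
  → clear

FREE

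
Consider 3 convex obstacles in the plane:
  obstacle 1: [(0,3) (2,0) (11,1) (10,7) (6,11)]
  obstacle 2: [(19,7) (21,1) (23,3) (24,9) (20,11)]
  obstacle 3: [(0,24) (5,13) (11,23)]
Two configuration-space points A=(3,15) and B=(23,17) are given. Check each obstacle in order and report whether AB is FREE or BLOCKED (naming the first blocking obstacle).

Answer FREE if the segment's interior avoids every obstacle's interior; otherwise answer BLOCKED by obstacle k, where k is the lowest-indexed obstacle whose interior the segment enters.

Obstacle 1 [(0,3) (2,0) (11,1) (10,7) (6,11)]:
  edge (0,3)–(2,0): clear
  edge (2,0)–(11,1): clear
  edge (11,1)–(10,7): clear
  edge (10,7)–(6,11): clear
  edge (6,11)–(0,3): clear
  midpoint (13,16) outside
  → clear
Obstacle 2 [(19,7) (21,1) (23,3) (24,9) (20,11)]:
  edge (19,7)–(21,1): clear
  edge (21,1)–(23,3): clear
  edge (23,3)–(24,9): clear
  edge (24,9)–(20,11): clear
  edge (20,11)–(19,7): clear
  midpoint (13,16) outside
  → clear
Obstacle 3 [(0,24) (5,13) (11,23)]:
  edge (0,24)–(5,13): crosses AB
  edge (5,13)–(11,23): crosses AB
  edge (11,23)–(0,24): clear
  → BLOCKED

BLOCKED by obstacle 3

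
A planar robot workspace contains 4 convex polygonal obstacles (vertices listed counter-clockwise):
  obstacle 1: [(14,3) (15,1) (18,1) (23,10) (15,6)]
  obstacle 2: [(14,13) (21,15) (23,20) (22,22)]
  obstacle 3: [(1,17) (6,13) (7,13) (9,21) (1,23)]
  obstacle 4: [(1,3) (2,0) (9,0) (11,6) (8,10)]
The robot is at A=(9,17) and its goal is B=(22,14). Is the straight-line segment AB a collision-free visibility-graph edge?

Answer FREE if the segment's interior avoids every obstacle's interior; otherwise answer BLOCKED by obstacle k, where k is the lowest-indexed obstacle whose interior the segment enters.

Obstacle 1 [(14,3) (15,1) (18,1) (23,10) (15,6)]:
  edge (14,3)–(15,1): clear
  edge (15,1)–(18,1): clear
  edge (18,1)–(23,10): clear
  edge (23,10)–(15,6): clear
  edge (15,6)–(14,3): clear
  midpoint (31/2,31/2) outside
  → clear
Obstacle 2 [(14,13) (21,15) (23,20) (22,22)]:
  edge (14,13)–(21,15): crosses AB
  edge (21,15)–(23,20): clear
  edge (23,20)–(22,22): clear
  edge (22,22)–(14,13): crosses AB
  → BLOCKED
Obstacle 3 [(1,17) (6,13) (7,13) (9,21) (1,23)]:
  edge (1,17)–(6,13): clear
  edge (6,13)–(7,13): clear
  edge (7,13)–(9,21): clear
  edge (9,21)–(1,23): clear
  edge (1,23)–(1,17): clear
  midpoint (31/2,31/2) outside
  → clear
Obstacle 4 [(1,3) (2,0) (9,0) (11,6) (8,10)]:
  edge (1,3)–(2,0): clear
  edge (2,0)–(9,0): clear
  edge (9,0)–(11,6): clear
  edge (11,6)–(8,10): clear
  edge (8,10)–(1,3): clear
  midpoint (31/2,31/2) outside
  → clear

BLOCKED by obstacle 2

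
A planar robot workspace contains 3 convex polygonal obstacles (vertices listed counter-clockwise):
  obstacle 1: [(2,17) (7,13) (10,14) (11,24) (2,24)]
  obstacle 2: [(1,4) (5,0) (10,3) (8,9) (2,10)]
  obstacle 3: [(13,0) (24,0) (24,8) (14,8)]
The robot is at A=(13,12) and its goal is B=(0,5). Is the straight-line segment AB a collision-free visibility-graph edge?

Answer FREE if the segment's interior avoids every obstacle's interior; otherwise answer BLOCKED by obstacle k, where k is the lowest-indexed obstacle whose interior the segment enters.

Obstacle 1 [(2,17) (7,13) (10,14) (11,24) (2,24)]:
  edge (2,17)–(7,13): clear
  edge (7,13)–(10,14): clear
  edge (10,14)–(11,24): clear
  edge (11,24)–(2,24): clear
  edge (2,24)–(2,17): clear
  midpoint (13/2,17/2) outside
  → clear
Obstacle 2 [(1,4) (5,0) (10,3) (8,9) (2,10)]:
  edge (1,4)–(5,0): clear
  edge (5,0)–(10,3): clear
  edge (10,3)–(8,9): clear
  edge (8,9)–(2,10): crosses AB
  edge (2,10)–(1,4): crosses AB
  → BLOCKED
Obstacle 3 [(13,0) (24,0) (24,8) (14,8)]:
  edge (13,0)–(24,0): clear
  edge (24,0)–(24,8): clear
  edge (24,8)–(14,8): clear
  edge (14,8)–(13,0): clear
  midpoint (13/2,17/2) outside
  → clear

BLOCKED by obstacle 2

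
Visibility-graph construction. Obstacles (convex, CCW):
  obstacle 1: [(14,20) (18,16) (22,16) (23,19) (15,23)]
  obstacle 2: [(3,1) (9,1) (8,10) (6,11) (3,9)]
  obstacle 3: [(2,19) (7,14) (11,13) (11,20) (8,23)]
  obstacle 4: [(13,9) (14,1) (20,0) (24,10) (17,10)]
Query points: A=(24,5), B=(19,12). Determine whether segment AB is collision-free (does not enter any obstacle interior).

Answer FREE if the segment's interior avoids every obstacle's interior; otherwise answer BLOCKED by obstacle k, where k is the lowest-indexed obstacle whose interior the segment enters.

Obstacle 1 [(14,20) (18,16) (22,16) (23,19) (15,23)]:
  edge (14,20)–(18,16): clear
  edge (18,16)–(22,16): clear
  edge (22,16)–(23,19): clear
  edge (23,19)–(15,23): clear
  edge (15,23)–(14,20): clear
  midpoint (43/2,17/2) outside
  → clear
Obstacle 2 [(3,1) (9,1) (8,10) (6,11) (3,9)]:
  edge (3,1)–(9,1): clear
  edge (9,1)–(8,10): clear
  edge (8,10)–(6,11): clear
  edge (6,11)–(3,9): clear
  edge (3,9)–(3,1): clear
  midpoint (43/2,17/2) outside
  → clear
Obstacle 3 [(2,19) (7,14) (11,13) (11,20) (8,23)]:
  edge (2,19)–(7,14): clear
  edge (7,14)–(11,13): clear
  edge (11,13)–(11,20): clear
  edge (11,20)–(8,23): clear
  edge (8,23)–(2,19): clear
  midpoint (43/2,17/2) outside
  → clear
Obstacle 4 [(13,9) (14,1) (20,0) (24,10) (17,10)]:
  edge (13,9)–(14,1): clear
  edge (14,1)–(20,0): clear
  edge (20,0)–(24,10): crosses AB
  edge (24,10)–(17,10): crosses AB
  edge (17,10)–(13,9): clear
  → BLOCKED

BLOCKED by obstacle 4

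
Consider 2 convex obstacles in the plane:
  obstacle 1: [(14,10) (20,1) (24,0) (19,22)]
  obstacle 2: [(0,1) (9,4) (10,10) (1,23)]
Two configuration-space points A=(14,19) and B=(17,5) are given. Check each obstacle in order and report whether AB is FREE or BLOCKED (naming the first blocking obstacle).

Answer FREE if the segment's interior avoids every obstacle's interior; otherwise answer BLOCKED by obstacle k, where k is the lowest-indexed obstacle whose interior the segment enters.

Obstacle 1 [(14,10) (20,1) (24,0) (19,22)]:
  edge (14,10)–(20,1): crosses AB
  edge (20,1)–(24,0): clear
  edge (24,0)–(19,22): clear
  edge (19,22)–(14,10): crosses AB
  → BLOCKED
Obstacle 2 [(0,1) (9,4) (10,10) (1,23)]:
  edge (0,1)–(9,4): clear
  edge (9,4)–(10,10): clear
  edge (10,10)–(1,23): clear
  edge (1,23)–(0,1): clear
  midpoint (31/2,12) outside
  → clear

BLOCKED by obstacle 1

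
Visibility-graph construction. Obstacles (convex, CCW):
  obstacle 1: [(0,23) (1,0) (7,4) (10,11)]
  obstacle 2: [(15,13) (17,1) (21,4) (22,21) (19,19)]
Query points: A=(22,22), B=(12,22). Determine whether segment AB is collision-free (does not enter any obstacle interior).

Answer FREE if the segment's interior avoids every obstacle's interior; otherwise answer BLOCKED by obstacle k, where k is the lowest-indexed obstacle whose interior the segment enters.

Obstacle 1 [(0,23) (1,0) (7,4) (10,11)]:
  edge (0,23)–(1,0): clear
  edge (1,0)–(7,4): clear
  edge (7,4)–(10,11): clear
  edge (10,11)–(0,23): clear
  midpoint (17,22) outside
  → clear
Obstacle 2 [(15,13) (17,1) (21,4) (22,21) (19,19)]:
  edge (15,13)–(17,1): clear
  edge (17,1)–(21,4): clear
  edge (21,4)–(22,21): clear
  edge (22,21)–(19,19): clear
  edge (19,19)–(15,13): clear
  midpoint (17,22) outside
  → clear

FREE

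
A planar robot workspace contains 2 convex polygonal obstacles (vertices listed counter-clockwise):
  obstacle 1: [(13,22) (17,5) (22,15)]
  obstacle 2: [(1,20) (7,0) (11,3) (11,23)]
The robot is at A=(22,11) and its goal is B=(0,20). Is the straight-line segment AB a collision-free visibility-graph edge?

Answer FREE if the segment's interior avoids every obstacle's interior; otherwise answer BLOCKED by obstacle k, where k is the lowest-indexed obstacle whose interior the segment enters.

BLOCKED by obstacle 1

Obstacle 1 [(13,22) (17,5) (22,15)]:
  edge (13,22)–(17,5): crosses AB
  edge (17,5)–(22,15): crosses AB
  edge (22,15)–(13,22): clear
  → BLOCKED
Obstacle 2 [(1,20) (7,0) (11,3) (11,23)]:
  edge (1,20)–(7,0): crosses AB
  edge (7,0)–(11,3): clear
  edge (11,3)–(11,23): crosses AB
  edge (11,23)–(1,20): clear
  → BLOCKED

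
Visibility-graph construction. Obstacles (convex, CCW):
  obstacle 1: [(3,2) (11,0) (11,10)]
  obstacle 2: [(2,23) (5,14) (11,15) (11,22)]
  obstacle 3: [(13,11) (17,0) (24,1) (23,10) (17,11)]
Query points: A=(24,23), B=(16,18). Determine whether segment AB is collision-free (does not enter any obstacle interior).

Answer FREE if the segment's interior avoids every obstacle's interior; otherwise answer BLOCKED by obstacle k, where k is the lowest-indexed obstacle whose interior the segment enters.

FREE

Obstacle 1 [(3,2) (11,0) (11,10)]:
  edge (3,2)–(11,0): clear
  edge (11,0)–(11,10): clear
  edge (11,10)–(3,2): clear
  midpoint (20,41/2) outside
  → clear
Obstacle 2 [(2,23) (5,14) (11,15) (11,22)]:
  edge (2,23)–(5,14): clear
  edge (5,14)–(11,15): clear
  edge (11,15)–(11,22): clear
  edge (11,22)–(2,23): clear
  midpoint (20,41/2) outside
  → clear
Obstacle 3 [(13,11) (17,0) (24,1) (23,10) (17,11)]:
  edge (13,11)–(17,0): clear
  edge (17,0)–(24,1): clear
  edge (24,1)–(23,10): clear
  edge (23,10)–(17,11): clear
  edge (17,11)–(13,11): clear
  midpoint (20,41/2) outside
  → clear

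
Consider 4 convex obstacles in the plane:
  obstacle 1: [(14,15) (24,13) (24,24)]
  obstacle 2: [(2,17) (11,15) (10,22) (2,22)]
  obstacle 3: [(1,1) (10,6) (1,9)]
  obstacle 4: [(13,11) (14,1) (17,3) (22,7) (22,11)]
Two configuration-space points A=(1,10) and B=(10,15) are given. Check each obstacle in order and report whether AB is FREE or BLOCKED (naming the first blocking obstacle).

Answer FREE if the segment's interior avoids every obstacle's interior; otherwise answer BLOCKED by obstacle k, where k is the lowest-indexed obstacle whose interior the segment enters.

FREE

Obstacle 1 [(14,15) (24,13) (24,24)]:
  edge (14,15)–(24,13): clear
  edge (24,13)–(24,24): clear
  edge (24,24)–(14,15): clear
  midpoint (11/2,25/2) outside
  → clear
Obstacle 2 [(2,17) (11,15) (10,22) (2,22)]:
  edge (2,17)–(11,15): clear
  edge (11,15)–(10,22): clear
  edge (10,22)–(2,22): clear
  edge (2,22)–(2,17): clear
  midpoint (11/2,25/2) outside
  → clear
Obstacle 3 [(1,1) (10,6) (1,9)]:
  edge (1,1)–(10,6): clear
  edge (10,6)–(1,9): clear
  edge (1,9)–(1,1): clear
  midpoint (11/2,25/2) outside
  → clear
Obstacle 4 [(13,11) (14,1) (17,3) (22,7) (22,11)]:
  edge (13,11)–(14,1): clear
  edge (14,1)–(17,3): clear
  edge (17,3)–(22,7): clear
  edge (22,7)–(22,11): clear
  edge (22,11)–(13,11): clear
  midpoint (11/2,25/2) outside
  → clear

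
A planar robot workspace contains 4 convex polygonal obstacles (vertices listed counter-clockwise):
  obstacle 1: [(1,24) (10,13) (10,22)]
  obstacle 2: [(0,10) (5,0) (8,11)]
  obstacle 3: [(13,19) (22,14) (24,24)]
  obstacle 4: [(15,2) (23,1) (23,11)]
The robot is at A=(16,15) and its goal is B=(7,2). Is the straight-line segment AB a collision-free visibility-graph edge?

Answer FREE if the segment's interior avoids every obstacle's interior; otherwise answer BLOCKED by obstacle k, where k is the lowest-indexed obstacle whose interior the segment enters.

FREE

Obstacle 1 [(1,24) (10,13) (10,22)]:
  edge (1,24)–(10,13): clear
  edge (10,13)–(10,22): clear
  edge (10,22)–(1,24): clear
  midpoint (23/2,17/2) outside
  → clear
Obstacle 2 [(0,10) (5,0) (8,11)]:
  edge (0,10)–(5,0): clear
  edge (5,0)–(8,11): clear
  edge (8,11)–(0,10): clear
  midpoint (23/2,17/2) outside
  → clear
Obstacle 3 [(13,19) (22,14) (24,24)]:
  edge (13,19)–(22,14): clear
  edge (22,14)–(24,24): clear
  edge (24,24)–(13,19): clear
  midpoint (23/2,17/2) outside
  → clear
Obstacle 4 [(15,2) (23,1) (23,11)]:
  edge (15,2)–(23,1): clear
  edge (23,1)–(23,11): clear
  edge (23,11)–(15,2): clear
  midpoint (23/2,17/2) outside
  → clear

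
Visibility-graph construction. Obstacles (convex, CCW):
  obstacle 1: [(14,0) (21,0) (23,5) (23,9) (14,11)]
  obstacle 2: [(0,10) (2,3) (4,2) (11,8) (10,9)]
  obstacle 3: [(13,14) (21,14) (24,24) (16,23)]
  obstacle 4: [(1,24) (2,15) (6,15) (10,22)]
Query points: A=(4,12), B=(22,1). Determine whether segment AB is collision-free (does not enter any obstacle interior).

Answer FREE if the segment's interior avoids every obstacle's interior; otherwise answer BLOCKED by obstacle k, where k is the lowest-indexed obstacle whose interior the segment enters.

Obstacle 1 [(14,0) (21,0) (23,5) (23,9) (14,11)]:
  edge (14,0)–(21,0): clear
  edge (21,0)–(23,5): crosses AB
  edge (23,5)–(23,9): clear
  edge (23,9)–(14,11): clear
  edge (14,11)–(14,0): crosses AB
  → BLOCKED
Obstacle 2 [(0,10) (2,3) (4,2) (11,8) (10,9)]:
  edge (0,10)–(2,3): clear
  edge (2,3)–(4,2): clear
  edge (4,2)–(11,8): crosses AB
  edge (11,8)–(10,9): clear
  edge (10,9)–(0,10): crosses AB
  → BLOCKED
Obstacle 3 [(13,14) (21,14) (24,24) (16,23)]:
  edge (13,14)–(21,14): clear
  edge (21,14)–(24,24): clear
  edge (24,24)–(16,23): clear
  edge (16,23)–(13,14): clear
  midpoint (13,13/2) outside
  → clear
Obstacle 4 [(1,24) (2,15) (6,15) (10,22)]:
  edge (1,24)–(2,15): clear
  edge (2,15)–(6,15): clear
  edge (6,15)–(10,22): clear
  edge (10,22)–(1,24): clear
  midpoint (13,13/2) outside
  → clear

BLOCKED by obstacle 1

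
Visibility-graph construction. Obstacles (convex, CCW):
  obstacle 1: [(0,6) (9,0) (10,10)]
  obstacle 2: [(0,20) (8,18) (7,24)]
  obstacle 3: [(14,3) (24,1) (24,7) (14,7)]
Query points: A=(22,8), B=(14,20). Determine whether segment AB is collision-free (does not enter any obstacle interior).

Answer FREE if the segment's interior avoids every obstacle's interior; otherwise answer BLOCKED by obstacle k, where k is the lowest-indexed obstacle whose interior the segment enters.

FREE

Obstacle 1 [(0,6) (9,0) (10,10)]:
  edge (0,6)–(9,0): clear
  edge (9,0)–(10,10): clear
  edge (10,10)–(0,6): clear
  midpoint (18,14) outside
  → clear
Obstacle 2 [(0,20) (8,18) (7,24)]:
  edge (0,20)–(8,18): clear
  edge (8,18)–(7,24): clear
  edge (7,24)–(0,20): clear
  midpoint (18,14) outside
  → clear
Obstacle 3 [(14,3) (24,1) (24,7) (14,7)]:
  edge (14,3)–(24,1): clear
  edge (24,1)–(24,7): clear
  edge (24,7)–(14,7): clear
  edge (14,7)–(14,3): clear
  midpoint (18,14) outside
  → clear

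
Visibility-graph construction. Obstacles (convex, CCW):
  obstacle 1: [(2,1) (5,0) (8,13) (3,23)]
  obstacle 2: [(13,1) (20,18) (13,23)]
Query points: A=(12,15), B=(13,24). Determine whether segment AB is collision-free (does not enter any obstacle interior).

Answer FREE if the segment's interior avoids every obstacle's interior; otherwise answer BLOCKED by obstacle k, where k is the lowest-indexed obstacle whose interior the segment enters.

FREE

Obstacle 1 [(2,1) (5,0) (8,13) (3,23)]:
  edge (2,1)–(5,0): clear
  edge (5,0)–(8,13): clear
  edge (8,13)–(3,23): clear
  edge (3,23)–(2,1): clear
  midpoint (25/2,39/2) outside
  → clear
Obstacle 2 [(13,1) (20,18) (13,23)]:
  edge (13,1)–(20,18): clear
  edge (20,18)–(13,23): clear
  edge (13,23)–(13,1): clear
  midpoint (25/2,39/2) outside
  → clear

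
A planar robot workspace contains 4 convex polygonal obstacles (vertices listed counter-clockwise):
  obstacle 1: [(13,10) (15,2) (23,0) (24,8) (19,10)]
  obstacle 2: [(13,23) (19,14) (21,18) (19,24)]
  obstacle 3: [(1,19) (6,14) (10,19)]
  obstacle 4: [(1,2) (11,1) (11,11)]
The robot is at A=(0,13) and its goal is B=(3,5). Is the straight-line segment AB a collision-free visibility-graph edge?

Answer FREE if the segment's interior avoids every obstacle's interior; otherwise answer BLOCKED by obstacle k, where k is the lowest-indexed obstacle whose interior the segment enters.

FREE

Obstacle 1 [(13,10) (15,2) (23,0) (24,8) (19,10)]:
  edge (13,10)–(15,2): clear
  edge (15,2)–(23,0): clear
  edge (23,0)–(24,8): clear
  edge (24,8)–(19,10): clear
  edge (19,10)–(13,10): clear
  midpoint (3/2,9) outside
  → clear
Obstacle 2 [(13,23) (19,14) (21,18) (19,24)]:
  edge (13,23)–(19,14): clear
  edge (19,14)–(21,18): clear
  edge (21,18)–(19,24): clear
  edge (19,24)–(13,23): clear
  midpoint (3/2,9) outside
  → clear
Obstacle 3 [(1,19) (6,14) (10,19)]:
  edge (1,19)–(6,14): clear
  edge (6,14)–(10,19): clear
  edge (10,19)–(1,19): clear
  midpoint (3/2,9) outside
  → clear
Obstacle 4 [(1,2) (11,1) (11,11)]:
  edge (1,2)–(11,1): clear
  edge (11,1)–(11,11): clear
  edge (11,11)–(1,2): clear
  midpoint (3/2,9) outside
  → clear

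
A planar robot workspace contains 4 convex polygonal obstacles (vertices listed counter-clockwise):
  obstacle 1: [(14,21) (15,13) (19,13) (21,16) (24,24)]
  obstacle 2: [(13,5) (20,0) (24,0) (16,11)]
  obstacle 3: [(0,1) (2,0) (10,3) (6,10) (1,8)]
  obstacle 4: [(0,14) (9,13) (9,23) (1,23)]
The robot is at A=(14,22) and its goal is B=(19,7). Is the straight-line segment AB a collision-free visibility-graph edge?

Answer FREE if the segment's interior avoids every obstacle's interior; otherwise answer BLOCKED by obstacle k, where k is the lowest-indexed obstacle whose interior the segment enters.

BLOCKED by obstacle 1

Obstacle 1 [(14,21) (15,13) (19,13) (21,16) (24,24)]:
  edge (14,21)–(15,13): clear
  edge (15,13)–(19,13): crosses AB
  edge (19,13)–(21,16): clear
  edge (21,16)–(24,24): clear
  edge (24,24)–(14,21): crosses AB
  → BLOCKED
Obstacle 2 [(13,5) (20,0) (24,0) (16,11)]:
  edge (13,5)–(20,0): clear
  edge (20,0)–(24,0): clear
  edge (24,0)–(16,11): clear
  edge (16,11)–(13,5): clear
  midpoint (33/2,29/2) outside
  → clear
Obstacle 3 [(0,1) (2,0) (10,3) (6,10) (1,8)]:
  edge (0,1)–(2,0): clear
  edge (2,0)–(10,3): clear
  edge (10,3)–(6,10): clear
  edge (6,10)–(1,8): clear
  edge (1,8)–(0,1): clear
  midpoint (33/2,29/2) outside
  → clear
Obstacle 4 [(0,14) (9,13) (9,23) (1,23)]:
  edge (0,14)–(9,13): clear
  edge (9,13)–(9,23): clear
  edge (9,23)–(1,23): clear
  edge (1,23)–(0,14): clear
  midpoint (33/2,29/2) outside
  → clear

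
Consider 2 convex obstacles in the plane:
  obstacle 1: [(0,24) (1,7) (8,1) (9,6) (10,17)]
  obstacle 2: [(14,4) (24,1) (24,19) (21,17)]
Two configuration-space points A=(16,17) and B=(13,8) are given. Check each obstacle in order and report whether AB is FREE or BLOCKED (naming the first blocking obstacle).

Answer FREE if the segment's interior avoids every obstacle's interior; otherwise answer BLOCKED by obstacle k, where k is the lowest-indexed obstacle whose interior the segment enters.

FREE

Obstacle 1 [(0,24) (1,7) (8,1) (9,6) (10,17)]:
  edge (0,24)–(1,7): clear
  edge (1,7)–(8,1): clear
  edge (8,1)–(9,6): clear
  edge (9,6)–(10,17): clear
  edge (10,17)–(0,24): clear
  midpoint (29/2,25/2) outside
  → clear
Obstacle 2 [(14,4) (24,1) (24,19) (21,17)]:
  edge (14,4)–(24,1): clear
  edge (24,1)–(24,19): clear
  edge (24,19)–(21,17): clear
  edge (21,17)–(14,4): clear
  midpoint (29/2,25/2) outside
  → clear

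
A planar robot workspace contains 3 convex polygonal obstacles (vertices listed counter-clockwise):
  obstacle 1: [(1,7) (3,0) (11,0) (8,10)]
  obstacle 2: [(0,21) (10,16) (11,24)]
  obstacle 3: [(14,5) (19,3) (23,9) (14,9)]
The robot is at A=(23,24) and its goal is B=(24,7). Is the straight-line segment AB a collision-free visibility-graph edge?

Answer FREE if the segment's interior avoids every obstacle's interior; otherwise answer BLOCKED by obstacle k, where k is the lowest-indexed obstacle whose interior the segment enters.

FREE

Obstacle 1 [(1,7) (3,0) (11,0) (8,10)]:
  edge (1,7)–(3,0): clear
  edge (3,0)–(11,0): clear
  edge (11,0)–(8,10): clear
  edge (8,10)–(1,7): clear
  midpoint (47/2,31/2) outside
  → clear
Obstacle 2 [(0,21) (10,16) (11,24)]:
  edge (0,21)–(10,16): clear
  edge (10,16)–(11,24): clear
  edge (11,24)–(0,21): clear
  midpoint (47/2,31/2) outside
  → clear
Obstacle 3 [(14,5) (19,3) (23,9) (14,9)]:
  edge (14,5)–(19,3): clear
  edge (19,3)–(23,9): clear
  edge (23,9)–(14,9): clear
  edge (14,9)–(14,5): clear
  midpoint (47/2,31/2) outside
  → clear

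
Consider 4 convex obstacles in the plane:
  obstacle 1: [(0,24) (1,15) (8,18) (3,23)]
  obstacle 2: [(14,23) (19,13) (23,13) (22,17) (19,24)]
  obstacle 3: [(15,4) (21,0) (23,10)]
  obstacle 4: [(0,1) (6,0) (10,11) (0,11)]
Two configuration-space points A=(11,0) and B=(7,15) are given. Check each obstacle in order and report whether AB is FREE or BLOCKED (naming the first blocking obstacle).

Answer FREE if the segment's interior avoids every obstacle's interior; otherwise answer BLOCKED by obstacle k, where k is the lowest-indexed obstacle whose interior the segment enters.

BLOCKED by obstacle 4

Obstacle 1 [(0,24) (1,15) (8,18) (3,23)]:
  edge (0,24)–(1,15): clear
  edge (1,15)–(8,18): clear
  edge (8,18)–(3,23): clear
  edge (3,23)–(0,24): clear
  midpoint (9,15/2) outside
  → clear
Obstacle 2 [(14,23) (19,13) (23,13) (22,17) (19,24)]:
  edge (14,23)–(19,13): clear
  edge (19,13)–(23,13): clear
  edge (23,13)–(22,17): clear
  edge (22,17)–(19,24): clear
  edge (19,24)–(14,23): clear
  midpoint (9,15/2) outside
  → clear
Obstacle 3 [(15,4) (21,0) (23,10)]:
  edge (15,4)–(21,0): clear
  edge (21,0)–(23,10): clear
  edge (23,10)–(15,4): clear
  midpoint (9,15/2) outside
  → clear
Obstacle 4 [(0,1) (6,0) (10,11) (0,11)]:
  edge (0,1)–(6,0): clear
  edge (6,0)–(10,11): crosses AB
  edge (10,11)–(0,11): crosses AB
  edge (0,11)–(0,1): clear
  → BLOCKED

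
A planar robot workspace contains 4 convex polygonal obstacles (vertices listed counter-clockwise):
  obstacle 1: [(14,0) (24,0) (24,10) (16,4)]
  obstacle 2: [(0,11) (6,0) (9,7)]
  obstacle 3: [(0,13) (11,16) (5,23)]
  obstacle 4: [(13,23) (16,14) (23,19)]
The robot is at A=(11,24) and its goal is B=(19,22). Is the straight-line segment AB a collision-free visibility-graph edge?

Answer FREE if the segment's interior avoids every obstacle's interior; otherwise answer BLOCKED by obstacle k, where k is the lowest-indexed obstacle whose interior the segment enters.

Obstacle 1 [(14,0) (24,0) (24,10) (16,4)]:
  edge (14,0)–(24,0): clear
  edge (24,0)–(24,10): clear
  edge (24,10)–(16,4): clear
  edge (16,4)–(14,0): clear
  midpoint (15,23) outside
  → clear
Obstacle 2 [(0,11) (6,0) (9,7)]:
  edge (0,11)–(6,0): clear
  edge (6,0)–(9,7): clear
  edge (9,7)–(0,11): clear
  midpoint (15,23) outside
  → clear
Obstacle 3 [(0,13) (11,16) (5,23)]:
  edge (0,13)–(11,16): clear
  edge (11,16)–(5,23): clear
  edge (5,23)–(0,13): clear
  midpoint (15,23) outside
  → clear
Obstacle 4 [(13,23) (16,14) (23,19)]:
  edge (13,23)–(16,14): clear
  edge (16,14)–(23,19): clear
  edge (23,19)–(13,23): clear
  midpoint (15,23) outside
  → clear

FREE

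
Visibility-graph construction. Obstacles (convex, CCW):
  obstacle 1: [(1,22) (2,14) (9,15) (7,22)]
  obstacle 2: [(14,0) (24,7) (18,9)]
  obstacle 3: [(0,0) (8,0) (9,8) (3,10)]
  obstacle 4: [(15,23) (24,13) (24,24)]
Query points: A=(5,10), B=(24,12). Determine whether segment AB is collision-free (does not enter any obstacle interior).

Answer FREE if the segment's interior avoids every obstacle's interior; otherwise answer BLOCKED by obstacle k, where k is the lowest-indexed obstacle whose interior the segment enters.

Obstacle 1 [(1,22) (2,14) (9,15) (7,22)]:
  edge (1,22)–(2,14): clear
  edge (2,14)–(9,15): clear
  edge (9,15)–(7,22): clear
  edge (7,22)–(1,22): clear
  midpoint (29/2,11) outside
  → clear
Obstacle 2 [(14,0) (24,7) (18,9)]:
  edge (14,0)–(24,7): clear
  edge (24,7)–(18,9): clear
  edge (18,9)–(14,0): clear
  midpoint (29/2,11) outside
  → clear
Obstacle 3 [(0,0) (8,0) (9,8) (3,10)]:
  edge (0,0)–(8,0): clear
  edge (8,0)–(9,8): clear
  edge (9,8)–(3,10): clear
  edge (3,10)–(0,0): clear
  midpoint (29/2,11) outside
  → clear
Obstacle 4 [(15,23) (24,13) (24,24)]:
  edge (15,23)–(24,13): clear
  edge (24,13)–(24,24): clear
  edge (24,24)–(15,23): clear
  midpoint (29/2,11) outside
  → clear

FREE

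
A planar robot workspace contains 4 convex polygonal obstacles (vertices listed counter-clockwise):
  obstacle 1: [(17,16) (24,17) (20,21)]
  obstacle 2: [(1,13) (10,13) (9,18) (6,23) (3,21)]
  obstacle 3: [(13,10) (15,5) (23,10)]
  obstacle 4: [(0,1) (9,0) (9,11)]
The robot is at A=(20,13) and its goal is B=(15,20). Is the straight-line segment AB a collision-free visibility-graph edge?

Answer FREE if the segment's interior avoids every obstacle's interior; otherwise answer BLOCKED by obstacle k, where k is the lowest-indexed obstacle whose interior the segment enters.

Obstacle 1 [(17,16) (24,17) (20,21)]:
  edge (17,16)–(24,17): crosses AB
  edge (24,17)–(20,21): clear
  edge (20,21)–(17,16): crosses AB
  → BLOCKED
Obstacle 2 [(1,13) (10,13) (9,18) (6,23) (3,21)]:
  edge (1,13)–(10,13): clear
  edge (10,13)–(9,18): clear
  edge (9,18)–(6,23): clear
  edge (6,23)–(3,21): clear
  edge (3,21)–(1,13): clear
  midpoint (35/2,33/2) outside
  → clear
Obstacle 3 [(13,10) (15,5) (23,10)]:
  edge (13,10)–(15,5): clear
  edge (15,5)–(23,10): clear
  edge (23,10)–(13,10): clear
  midpoint (35/2,33/2) outside
  → clear
Obstacle 4 [(0,1) (9,0) (9,11)]:
  edge (0,1)–(9,0): clear
  edge (9,0)–(9,11): clear
  edge (9,11)–(0,1): clear
  midpoint (35/2,33/2) outside
  → clear

BLOCKED by obstacle 1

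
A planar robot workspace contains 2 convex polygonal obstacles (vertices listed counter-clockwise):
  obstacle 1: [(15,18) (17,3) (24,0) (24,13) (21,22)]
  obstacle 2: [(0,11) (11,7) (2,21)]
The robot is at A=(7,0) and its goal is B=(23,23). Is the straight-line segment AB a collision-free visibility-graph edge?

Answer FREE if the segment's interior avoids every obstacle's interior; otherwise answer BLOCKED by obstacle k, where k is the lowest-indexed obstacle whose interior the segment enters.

BLOCKED by obstacle 1

Obstacle 1 [(15,18) (17,3) (24,0) (24,13) (21,22)]:
  edge (15,18)–(17,3): crosses AB
  edge (17,3)–(24,0): clear
  edge (24,0)–(24,13): clear
  edge (24,13)–(21,22): crosses AB
  edge (21,22)–(15,18): clear
  → BLOCKED
Obstacle 2 [(0,11) (11,7) (2,21)]:
  edge (0,11)–(11,7): clear
  edge (11,7)–(2,21): clear
  edge (2,21)–(0,11): clear
  midpoint (15,23/2) outside
  → clear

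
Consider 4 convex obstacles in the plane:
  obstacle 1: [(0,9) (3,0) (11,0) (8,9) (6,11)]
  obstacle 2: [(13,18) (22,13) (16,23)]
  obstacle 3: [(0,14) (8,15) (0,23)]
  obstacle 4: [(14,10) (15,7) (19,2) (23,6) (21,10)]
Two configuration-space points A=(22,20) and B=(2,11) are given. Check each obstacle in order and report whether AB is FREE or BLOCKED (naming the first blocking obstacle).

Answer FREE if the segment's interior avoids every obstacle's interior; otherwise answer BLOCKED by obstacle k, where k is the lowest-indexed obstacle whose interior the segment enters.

BLOCKED by obstacle 2

Obstacle 1 [(0,9) (3,0) (11,0) (8,9) (6,11)]:
  edge (0,9)–(3,0): clear
  edge (3,0)–(11,0): clear
  edge (11,0)–(8,9): clear
  edge (8,9)–(6,11): clear
  edge (6,11)–(0,9): clear
  midpoint (12,31/2) outside
  → clear
Obstacle 2 [(13,18) (22,13) (16,23)]:
  edge (13,18)–(22,13): crosses AB
  edge (22,13)–(16,23): crosses AB
  edge (16,23)–(13,18): clear
  → BLOCKED
Obstacle 3 [(0,14) (8,15) (0,23)]:
  edge (0,14)–(8,15): clear
  edge (8,15)–(0,23): clear
  edge (0,23)–(0,14): clear
  midpoint (12,31/2) outside
  → clear
Obstacle 4 [(14,10) (15,7) (19,2) (23,6) (21,10)]:
  edge (14,10)–(15,7): clear
  edge (15,7)–(19,2): clear
  edge (19,2)–(23,6): clear
  edge (23,6)–(21,10): clear
  edge (21,10)–(14,10): clear
  midpoint (12,31/2) outside
  → clear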